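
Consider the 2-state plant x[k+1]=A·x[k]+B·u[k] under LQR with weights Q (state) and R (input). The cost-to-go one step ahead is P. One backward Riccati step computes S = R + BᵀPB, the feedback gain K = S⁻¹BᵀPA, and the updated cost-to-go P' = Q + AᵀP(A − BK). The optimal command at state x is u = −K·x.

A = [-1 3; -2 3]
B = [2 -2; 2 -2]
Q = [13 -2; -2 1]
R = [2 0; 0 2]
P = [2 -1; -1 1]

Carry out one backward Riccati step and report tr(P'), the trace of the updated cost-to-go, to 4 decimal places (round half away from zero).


BᵀP = [2.0000 0.0000; -2.0000 0.0000]
S = R + BᵀPB = [2 0; 0 2] + [4.0000 -4.0000; -4.0000 4.0000] = [6.0000 -4.0000; -4.0000 6.0000]
BᵀPA = [-2.0000 6.0000; 2.0000 -6.0000]
K = S⁻¹·BᵀPA = [-0.2000 0.6000; 0.2000 -0.6000]
A−BK = [-0.2000 0.6000; -1.2000 0.6000]
AᵀP(A−BK) = [1.2000 -0.6000; -0.6000 1.8000]
P' = Q + AᵀP(A−BK) = [14.2000 -2.6000; -2.6000 2.8000]
tr(P') = 17.0000

17.0000


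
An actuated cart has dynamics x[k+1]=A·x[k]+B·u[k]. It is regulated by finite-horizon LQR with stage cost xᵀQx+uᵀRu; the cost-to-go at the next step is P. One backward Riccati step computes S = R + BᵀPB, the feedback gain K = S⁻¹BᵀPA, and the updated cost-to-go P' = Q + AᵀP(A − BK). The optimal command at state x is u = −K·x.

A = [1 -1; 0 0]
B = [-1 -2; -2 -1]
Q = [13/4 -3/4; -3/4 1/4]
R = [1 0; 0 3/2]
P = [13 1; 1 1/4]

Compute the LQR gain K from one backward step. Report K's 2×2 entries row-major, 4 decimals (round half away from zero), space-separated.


BᵀP = [-15.0000 -1.5000; -27.0000 -2.2500]
S = R + BᵀPB = [1 0; 0 3/2] + [18.0000 31.5000; 31.5000 56.2500] = [19.0000 31.5000; 31.5000 57.7500]
BᵀPA = [-15.0000 15.0000; -27.0000 27.0000]
K = S⁻¹·BᵀPA = [-0.1500 0.1500; -0.3857 0.3857]
A−BK = [0.0786 -0.0786; -0.6857 0.6857]
AᵀP(A−BK) = [0.3357 -0.3357; -0.3357 0.3357]
P' = Q + AᵀP(A−BK) = [3.5857 -1.0857; -1.0857 0.5857]
tr(P') = 4.1714

-0.1500 0.1500 -0.3857 0.3857


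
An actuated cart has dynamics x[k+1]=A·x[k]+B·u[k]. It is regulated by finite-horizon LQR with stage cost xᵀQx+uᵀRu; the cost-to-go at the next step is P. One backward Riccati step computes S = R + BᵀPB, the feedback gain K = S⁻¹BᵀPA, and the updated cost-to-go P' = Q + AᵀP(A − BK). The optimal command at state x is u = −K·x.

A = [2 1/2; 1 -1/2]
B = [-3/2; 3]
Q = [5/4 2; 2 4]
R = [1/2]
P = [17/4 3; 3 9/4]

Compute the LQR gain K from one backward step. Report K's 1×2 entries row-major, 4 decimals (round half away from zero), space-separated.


BᵀP = [2.6250 2.2500]
S = R + BᵀPB = [1/2] + [2.8125] = [3.3125]
BᵀPA = [7.5000 0.1875]
K = S⁻¹·BᵀPA = [2.2642 0.0566]
A−BK = [5.3962 0.5849; -5.7925 -0.6698]
AᵀP(A−BK) = [14.2689 1.2005; 1.2005 0.1144]
P' = Q + AᵀP(A−BK) = [15.5189 3.2005; 3.2005 4.1144]
tr(P') = 19.6333

2.2642 0.0566


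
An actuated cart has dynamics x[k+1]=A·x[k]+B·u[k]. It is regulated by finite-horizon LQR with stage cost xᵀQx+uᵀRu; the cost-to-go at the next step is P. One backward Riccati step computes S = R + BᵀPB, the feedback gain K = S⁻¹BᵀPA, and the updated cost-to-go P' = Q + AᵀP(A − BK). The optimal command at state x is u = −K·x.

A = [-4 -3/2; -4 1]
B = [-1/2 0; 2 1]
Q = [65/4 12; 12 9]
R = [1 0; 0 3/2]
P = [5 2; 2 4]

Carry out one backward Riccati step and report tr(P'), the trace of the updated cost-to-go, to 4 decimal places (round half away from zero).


BᵀP = [1.5000 7.0000; 2.0000 4.0000]
S = R + BᵀPB = [1 0; 0 3/2] + [13.2500 7.0000; 7.0000 4.0000] = [14.2500 7.0000; 7.0000 5.5000]
BᵀPA = [-34.0000 4.7500; -24.0000 1.0000]
K = S⁻¹·BᵀPA = [-0.6468 0.6511; -3.5404 -0.6468]
A−BK = [-4.3234 -1.1745; 0.8340 0.3447]
AᵀP(A−BK) = [101.0383 24.6128; 24.6128 6.8043]
P' = Q + AᵀP(A−BK) = [117.2883 36.6128; 36.6128 15.8043]
tr(P') = 133.0926

133.0926


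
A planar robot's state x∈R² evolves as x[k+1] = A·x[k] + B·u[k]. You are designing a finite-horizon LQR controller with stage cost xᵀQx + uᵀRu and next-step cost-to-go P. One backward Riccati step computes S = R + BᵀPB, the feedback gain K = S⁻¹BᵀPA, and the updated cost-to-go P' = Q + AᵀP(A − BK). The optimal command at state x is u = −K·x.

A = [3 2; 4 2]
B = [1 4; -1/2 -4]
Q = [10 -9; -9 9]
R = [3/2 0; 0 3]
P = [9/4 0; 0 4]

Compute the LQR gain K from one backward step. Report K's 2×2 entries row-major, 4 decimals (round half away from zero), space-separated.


BᵀP = [2.2500 -2.0000; 9.0000 -16.0000]
S = R + BᵀPB = [3/2 0; 0 3] + [3.2500 17.0000; 17.0000 100.0000] = [4.7500 17.0000; 17.0000 103.0000]
BᵀPA = [-1.2500 0.5000; -37.0000 -14.0000]
K = S⁻¹·BᵀPA = [2.4981 1.4457; -0.7715 -0.3745]
A−BK = [3.5880 2.0524; 2.1629 1.2247]
AᵀP(A−BK) = [58.8258 33.4494; 33.4494 19.0337]
P' = Q + AᵀP(A−BK) = [68.8258 24.4494; 24.4494 28.0337]
tr(P') = 96.8596

2.4981 1.4457 -0.7715 -0.3745


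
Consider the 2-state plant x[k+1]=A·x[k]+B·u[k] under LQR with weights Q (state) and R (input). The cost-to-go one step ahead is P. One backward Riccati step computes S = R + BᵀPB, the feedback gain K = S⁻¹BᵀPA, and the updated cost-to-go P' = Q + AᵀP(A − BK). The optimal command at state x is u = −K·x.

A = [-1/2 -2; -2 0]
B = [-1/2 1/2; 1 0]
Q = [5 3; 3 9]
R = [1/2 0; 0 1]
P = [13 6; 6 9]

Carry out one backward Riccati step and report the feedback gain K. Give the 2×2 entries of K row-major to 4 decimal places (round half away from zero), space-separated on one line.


-1.8253 0.0349 -2.2838 -3.0568

BᵀP = [-0.5000 6.0000; 6.5000 3.0000]
S = R + BᵀPB = [1/2 0; 0 1] + [6.2500 -0.2500; -0.2500 3.2500] = [6.7500 -0.2500; -0.2500 4.2500]
BᵀPA = [-11.7500 1.0000; -9.2500 -13.0000]
K = S⁻¹·BᵀPA = [-1.8253 0.0349; -2.2838 -3.0568]
A−BK = [-0.2707 -0.4541; -0.1747 -0.0349]
AᵀP(A−BK) = [8.6769 9.1354; 9.1354 12.2271]
P' = Q + AᵀP(A−BK) = [13.6769 12.1354; 12.1354 21.2271]
tr(P') = 34.9039


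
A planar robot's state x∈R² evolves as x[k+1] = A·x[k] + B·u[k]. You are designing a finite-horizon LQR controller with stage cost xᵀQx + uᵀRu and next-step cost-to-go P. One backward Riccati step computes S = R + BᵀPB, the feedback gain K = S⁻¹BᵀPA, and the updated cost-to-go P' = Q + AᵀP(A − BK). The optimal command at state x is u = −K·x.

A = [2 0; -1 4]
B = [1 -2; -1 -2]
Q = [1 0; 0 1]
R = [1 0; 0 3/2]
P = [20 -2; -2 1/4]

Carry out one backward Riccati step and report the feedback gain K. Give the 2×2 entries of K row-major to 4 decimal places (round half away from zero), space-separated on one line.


BᵀP = [22.0000 -2.2500; -36.0000 3.5000]
S = R + BᵀPB = [1 0; 0 3/2] + [24.2500 -39.5000; -39.5000 65.0000] = [25.2500 -39.5000; -39.5000 66.5000]
BᵀPA = [46.2500 -9.0000; -75.5000 14.0000]
K = S⁻¹·BᵀPA = [0.7855 -0.3828; -0.6688 -0.0168]
A−BK = [-0.1230 0.3491; -1.5521 3.5836]
AᵀP(A−BK) = [1.4290 -0.5678; -0.5678 0.7907]
P' = Q + AᵀP(A−BK) = [2.4290 -0.5678; -0.5678 1.7907]
tr(P') = 4.2198

0.7855 -0.3828 -0.6688 -0.0168


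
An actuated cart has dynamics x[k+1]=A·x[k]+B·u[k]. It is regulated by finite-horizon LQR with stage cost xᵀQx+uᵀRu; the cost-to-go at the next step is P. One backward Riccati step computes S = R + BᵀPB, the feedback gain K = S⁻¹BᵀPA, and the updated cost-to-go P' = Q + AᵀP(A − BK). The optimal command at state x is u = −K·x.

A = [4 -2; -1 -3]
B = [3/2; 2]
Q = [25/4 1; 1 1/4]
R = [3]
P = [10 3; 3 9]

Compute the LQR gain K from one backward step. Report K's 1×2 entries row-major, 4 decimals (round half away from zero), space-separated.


BᵀP = [21.0000 22.5000]
S = R + BᵀPB = [3] + [76.5000] = [79.5000]
BᵀPA = [61.5000 -109.5000]
K = S⁻¹·BᵀPA = [0.7736 -1.3774]
A−BK = [2.8396 0.0660; -2.5472 -0.2453]
AᵀP(A−BK) = [97.4245 1.7075; 1.7075 6.1792]
P' = Q + AᵀP(A−BK) = [103.6745 2.7075; 2.7075 6.4292]
tr(P') = 110.1038

0.7736 -1.3774


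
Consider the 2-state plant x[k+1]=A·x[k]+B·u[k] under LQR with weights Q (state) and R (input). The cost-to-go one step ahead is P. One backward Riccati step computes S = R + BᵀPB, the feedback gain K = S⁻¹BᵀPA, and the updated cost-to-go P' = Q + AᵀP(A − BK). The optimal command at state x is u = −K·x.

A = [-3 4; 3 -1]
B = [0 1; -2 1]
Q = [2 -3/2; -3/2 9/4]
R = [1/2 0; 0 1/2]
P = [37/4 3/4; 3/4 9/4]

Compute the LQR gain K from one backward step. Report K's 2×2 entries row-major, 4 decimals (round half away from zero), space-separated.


-2.6829 2.1870 -2.7480 3.7127

BᵀP = [-1.5000 -4.5000; 10.0000 3.0000]
S = R + BᵀPB = [1/2 0; 0 1/2] + [9.0000 -6.0000; -6.0000 13.0000] = [9.5000 -6.0000; -6.0000 13.5000]
BᵀPA = [-9.0000 -1.5000; -21.0000 37.0000]
K = S⁻¹·BᵀPA = [-2.6829 2.1870; -2.7480 3.7127]
A−BK = [-0.2520 0.2873; 0.3821 -0.3388]
AᵀP(A−BK) = [8.1463 -8.8496; -8.8496 10.1592]
P' = Q + AᵀP(A−BK) = [10.1463 -10.3496; -10.3496 12.4092]
tr(P') = 22.5556


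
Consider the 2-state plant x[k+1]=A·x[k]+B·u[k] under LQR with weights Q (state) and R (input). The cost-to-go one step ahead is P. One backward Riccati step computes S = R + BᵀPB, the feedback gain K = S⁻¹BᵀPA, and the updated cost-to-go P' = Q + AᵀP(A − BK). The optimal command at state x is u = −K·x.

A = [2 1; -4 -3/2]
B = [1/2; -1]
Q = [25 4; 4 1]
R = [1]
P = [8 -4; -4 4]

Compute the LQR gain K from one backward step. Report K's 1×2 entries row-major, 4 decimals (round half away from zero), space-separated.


BᵀP = [8.0000 -6.0000]
S = R + BᵀPB = [1] + [10.0000] = [11.0000]
BᵀPA = [40.0000 17.0000]
K = S⁻¹·BᵀPA = [3.6364 1.5455]
A−BK = [0.1818 0.2273; -0.3636 0.0455]
AᵀP(A−BK) = [14.5455 6.1818; 6.1818 2.7273]
P' = Q + AᵀP(A−BK) = [39.5455 10.1818; 10.1818 3.7273]
tr(P') = 43.2727

3.6364 1.5455


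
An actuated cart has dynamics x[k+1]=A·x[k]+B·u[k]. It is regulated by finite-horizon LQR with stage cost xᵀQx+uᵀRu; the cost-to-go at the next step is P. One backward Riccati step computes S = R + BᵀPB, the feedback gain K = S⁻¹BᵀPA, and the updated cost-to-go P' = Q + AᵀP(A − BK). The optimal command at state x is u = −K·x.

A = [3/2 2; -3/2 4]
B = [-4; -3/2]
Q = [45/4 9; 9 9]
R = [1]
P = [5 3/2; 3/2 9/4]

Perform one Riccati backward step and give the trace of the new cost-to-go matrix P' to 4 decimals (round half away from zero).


BᵀP = [-22.2500 -9.3750]
S = R + BᵀPB = [1] + [103.0625] = [104.0625]
BᵀPA = [-19.3125 -82.0000]
K = S⁻¹·BᵀPA = [-0.1856 -0.7880]
A−BK = [0.7577 -1.1520; -1.7784 2.8180]
AᵀP(A−BK) = [5.9784 -9.2180; -9.2180 15.3850]
P' = Q + AᵀP(A−BK) = [17.2284 -0.2180; -0.2180 24.3850]
tr(P') = 41.6134

41.6134


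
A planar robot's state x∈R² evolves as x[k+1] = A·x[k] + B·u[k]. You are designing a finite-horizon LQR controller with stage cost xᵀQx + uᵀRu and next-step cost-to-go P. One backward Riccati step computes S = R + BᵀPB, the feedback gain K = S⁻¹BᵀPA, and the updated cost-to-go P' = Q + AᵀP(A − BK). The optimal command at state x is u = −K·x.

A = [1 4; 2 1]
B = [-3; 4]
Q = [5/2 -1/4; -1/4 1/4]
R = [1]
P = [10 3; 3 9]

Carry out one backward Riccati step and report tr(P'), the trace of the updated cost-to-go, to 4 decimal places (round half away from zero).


233.3758

BᵀP = [-18.0000 27.0000]
S = R + BᵀPB = [1] + [162.0000] = [163.0000]
BᵀPA = [36.0000 -45.0000]
K = S⁻¹·BᵀPA = [0.2209 -0.2761]
A−BK = [1.6626 3.1718; 1.1166 2.1043]
AᵀP(A−BK) = [50.0491 94.9387; 94.9387 180.5767]
P' = Q + AᵀP(A−BK) = [52.5491 94.6887; 94.6887 180.8267]
tr(P') = 233.3758


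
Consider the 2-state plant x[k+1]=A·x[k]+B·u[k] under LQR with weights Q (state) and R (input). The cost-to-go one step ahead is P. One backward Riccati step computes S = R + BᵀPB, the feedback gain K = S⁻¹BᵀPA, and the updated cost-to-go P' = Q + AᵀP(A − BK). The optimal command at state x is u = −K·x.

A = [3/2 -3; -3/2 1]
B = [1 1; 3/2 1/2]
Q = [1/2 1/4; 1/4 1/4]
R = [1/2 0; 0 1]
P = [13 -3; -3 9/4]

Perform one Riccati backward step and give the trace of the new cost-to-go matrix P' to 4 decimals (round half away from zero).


32.2199

BᵀP = [8.5000 0.3750; 11.5000 -1.8750]
S = R + BᵀPB = [1/2 0; 0 1] + [9.0625 8.6875; 8.6875 10.5625] = [9.5625 8.6875; 8.6875 11.5625]
BᵀPA = [12.1875 -25.1250; 20.0625 -36.3750]
K = S⁻¹·BᵀPA = [-0.9510 0.7266; 2.4497 -3.6919]
A−BK = [0.0013 -0.0347; -1.2983 1.7560]
AᵀP(A−BK) = [10.2562 -14.6621; -14.6621 21.2137]
P' = Q + AᵀP(A−BK) = [10.7562 -14.4121; -14.4121 21.4637]
tr(P') = 32.2199


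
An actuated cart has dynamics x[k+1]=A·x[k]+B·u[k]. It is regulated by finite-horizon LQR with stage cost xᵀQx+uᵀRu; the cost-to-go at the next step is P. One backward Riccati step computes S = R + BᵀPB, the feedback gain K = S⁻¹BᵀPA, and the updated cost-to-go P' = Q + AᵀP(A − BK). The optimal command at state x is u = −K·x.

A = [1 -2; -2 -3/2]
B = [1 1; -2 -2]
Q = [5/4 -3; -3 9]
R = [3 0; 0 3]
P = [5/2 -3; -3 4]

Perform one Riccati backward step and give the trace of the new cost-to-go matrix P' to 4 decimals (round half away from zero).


BᵀP = [8.5000 -11.0000; 8.5000 -11.0000]
S = R + BᵀPB = [3 0; 0 3] + [30.5000 30.5000; 30.5000 30.5000] = [33.5000 30.5000; 30.5000 33.5000]
BᵀPA = [30.5000 -0.5000; 30.5000 -0.5000]
K = S⁻¹·BᵀPA = [0.4766 -0.0078; 0.4766 -0.0078]
A−BK = [0.0469 -1.9844; -0.0938 -1.5313]
AᵀP(A−BK) = [1.4297 -0.0234; -0.0234 0.9922]
P' = Q + AᵀP(A−BK) = [2.6797 -3.0234; -3.0234 9.9922]
tr(P') = 12.6719

12.6719


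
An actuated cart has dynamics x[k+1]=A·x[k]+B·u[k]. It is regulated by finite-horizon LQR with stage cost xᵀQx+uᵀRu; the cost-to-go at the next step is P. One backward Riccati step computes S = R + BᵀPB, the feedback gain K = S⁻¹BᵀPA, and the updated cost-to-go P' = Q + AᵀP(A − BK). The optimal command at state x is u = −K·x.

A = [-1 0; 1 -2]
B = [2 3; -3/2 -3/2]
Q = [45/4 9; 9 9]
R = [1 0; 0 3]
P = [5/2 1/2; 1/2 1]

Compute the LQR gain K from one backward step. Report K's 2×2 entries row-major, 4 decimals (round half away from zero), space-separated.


-0.3445 0.4147 -0.0903 -0.2408

BᵀP = [4.2500 -0.5000; 6.7500 0.0000]
S = R + BᵀPB = [1 0; 0 3] + [9.2500 13.5000; 13.5000 20.2500] = [10.2500 13.5000; 13.5000 23.2500]
BᵀPA = [-4.7500 1.0000; -6.7500 0.0000]
K = S⁻¹·BᵀPA = [-0.3445 0.4147; -0.0903 -0.2408]
A−BK = [-0.0401 -0.1070; 0.3478 -1.7391]
AᵀP(A−BK) = [0.2542 -0.6555; -0.6555 3.5853]
P' = Q + AᵀP(A−BK) = [11.5042 8.3445; 8.3445 12.5853]
tr(P') = 24.0895


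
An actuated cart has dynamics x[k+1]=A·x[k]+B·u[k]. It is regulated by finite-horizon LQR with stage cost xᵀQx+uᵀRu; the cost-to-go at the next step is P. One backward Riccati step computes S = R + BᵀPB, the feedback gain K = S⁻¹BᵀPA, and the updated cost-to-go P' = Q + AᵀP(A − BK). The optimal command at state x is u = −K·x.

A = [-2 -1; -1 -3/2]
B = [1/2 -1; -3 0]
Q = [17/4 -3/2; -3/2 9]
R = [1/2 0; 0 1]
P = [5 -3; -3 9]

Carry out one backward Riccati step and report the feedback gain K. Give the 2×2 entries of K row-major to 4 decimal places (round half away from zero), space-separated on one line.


0.2714 0.4620 1.6868 0.9689

BᵀP = [11.5000 -28.5000; -5.0000 3.0000]
S = R + BᵀPB = [1/2 0; 0 1] + [91.2500 -11.5000; -11.5000 5.0000] = [91.7500 -11.5000; -11.5000 6.0000]
BᵀPA = [5.5000 31.2500; 7.0000 0.5000]
K = S⁻¹·BᵀPA = [0.2714 0.4620; 1.6868 0.9689]
A−BK = [-0.4489 -0.2621; -0.1859 -0.1139]
AᵀP(A−BK) = [3.6999 2.1763; 2.1763 1.3267]
P' = Q + AᵀP(A−BK) = [7.9499 0.6763; 0.6763 10.3267]
tr(P') = 18.2766


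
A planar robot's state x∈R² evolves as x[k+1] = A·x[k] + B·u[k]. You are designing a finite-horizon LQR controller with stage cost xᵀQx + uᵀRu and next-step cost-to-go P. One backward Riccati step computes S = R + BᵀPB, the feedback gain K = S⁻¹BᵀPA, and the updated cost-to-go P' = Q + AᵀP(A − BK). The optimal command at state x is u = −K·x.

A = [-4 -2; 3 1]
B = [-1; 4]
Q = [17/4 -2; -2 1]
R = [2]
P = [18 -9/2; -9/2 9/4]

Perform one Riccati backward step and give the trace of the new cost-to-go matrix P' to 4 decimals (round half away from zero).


64.2880

BᵀP = [-36.0000 13.5000]
S = R + BᵀPB = [2] + [90.0000] = [92.0000]
BᵀPA = [184.5000 85.5000]
K = S⁻¹·BᵀPA = [2.0054 0.9293]
A−BK = [-1.9946 -1.0707; -5.0217 -2.7174]
AᵀP(A−BK) = [46.2473 24.2853; 24.2853 12.7908]
P' = Q + AᵀP(A−BK) = [50.4973 22.2853; 22.2853 13.7908]
tr(P') = 64.2880


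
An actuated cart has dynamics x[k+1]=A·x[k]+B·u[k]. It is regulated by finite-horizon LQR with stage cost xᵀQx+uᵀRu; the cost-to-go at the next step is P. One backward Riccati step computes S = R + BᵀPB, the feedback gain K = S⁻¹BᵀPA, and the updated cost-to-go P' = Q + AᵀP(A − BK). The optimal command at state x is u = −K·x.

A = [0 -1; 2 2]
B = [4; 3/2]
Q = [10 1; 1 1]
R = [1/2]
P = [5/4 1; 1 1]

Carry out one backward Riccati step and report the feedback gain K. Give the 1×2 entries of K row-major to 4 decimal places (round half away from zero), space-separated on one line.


0.3165 0.1295

BᵀP = [6.5000 5.5000]
S = R + BᵀPB = [1/2] + [34.2500] = [34.7500]
BᵀPA = [11.0000 4.5000]
K = S⁻¹·BᵀPA = [0.3165 0.1295]
A−BK = [-1.2662 -1.5180; 1.5252 1.8058]
AᵀP(A−BK) = [0.5180 0.5755; 0.5755 0.6673]
P' = Q + AᵀP(A−BK) = [10.5180 1.5755; 1.5755 1.6673]
tr(P') = 12.1853


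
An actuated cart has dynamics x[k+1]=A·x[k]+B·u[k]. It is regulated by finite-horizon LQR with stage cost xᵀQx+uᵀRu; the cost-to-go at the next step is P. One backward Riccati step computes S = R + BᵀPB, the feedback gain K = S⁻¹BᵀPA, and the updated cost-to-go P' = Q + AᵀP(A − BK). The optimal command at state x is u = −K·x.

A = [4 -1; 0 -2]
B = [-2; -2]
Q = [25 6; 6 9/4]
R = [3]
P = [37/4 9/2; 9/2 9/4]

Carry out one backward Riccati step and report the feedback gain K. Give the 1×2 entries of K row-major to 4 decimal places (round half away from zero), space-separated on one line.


BᵀP = [-27.5000 -13.5000]
S = R + BᵀPB = [3] + [82.0000] = [85.0000]
BᵀPA = [-110.0000 54.5000]
K = S⁻¹·BᵀPA = [-1.2941 0.6412]
A−BK = [1.4118 0.2824; -2.5882 -0.7176]
AᵀP(A−BK) = [5.6471 -2.4706; -2.4706 1.3059]
P' = Q + AᵀP(A−BK) = [30.6471 3.5294; 3.5294 3.5559]
tr(P') = 34.2029

-1.2941 0.6412


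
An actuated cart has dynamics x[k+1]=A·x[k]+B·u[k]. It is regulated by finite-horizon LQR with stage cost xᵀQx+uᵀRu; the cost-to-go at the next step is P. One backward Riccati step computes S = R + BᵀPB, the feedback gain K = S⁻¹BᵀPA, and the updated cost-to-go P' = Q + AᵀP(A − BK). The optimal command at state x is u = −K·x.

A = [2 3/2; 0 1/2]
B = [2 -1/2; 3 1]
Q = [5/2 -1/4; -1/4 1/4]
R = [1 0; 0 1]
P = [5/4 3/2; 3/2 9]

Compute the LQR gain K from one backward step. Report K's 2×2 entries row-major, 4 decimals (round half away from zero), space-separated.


0.3452 0.3614 -0.8395 -0.4699

BᵀP = [7.0000 30.0000; 0.8750 8.2500]
S = R + BᵀPB = [1 0; 0 1] + [104.0000 26.5000; 26.5000 7.8125] = [105.0000 26.5000; 26.5000 8.8125]
BᵀPA = [14.0000 25.5000; 1.7500 5.4375]
K = S⁻¹·BᵀPA = [0.3452 0.3614; -0.8395 -0.4699]
A−BK = [0.8899 0.5422; -0.1961 -0.1145]
AᵀP(A−BK) = [1.6363 1.0120; 1.0120 0.6506]
P' = Q + AᵀP(A−BK) = [4.1363 0.7620; 0.7620 0.9006]
tr(P') = 5.0369


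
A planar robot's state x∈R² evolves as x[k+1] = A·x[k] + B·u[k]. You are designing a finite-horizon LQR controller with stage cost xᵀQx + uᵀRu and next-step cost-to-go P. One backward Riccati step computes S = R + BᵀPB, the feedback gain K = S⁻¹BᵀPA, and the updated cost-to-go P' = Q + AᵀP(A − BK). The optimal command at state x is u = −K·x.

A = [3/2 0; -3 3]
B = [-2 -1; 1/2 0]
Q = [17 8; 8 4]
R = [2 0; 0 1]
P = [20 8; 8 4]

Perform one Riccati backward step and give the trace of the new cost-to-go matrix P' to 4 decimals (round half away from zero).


BᵀP = [-36.0000 -14.0000; -20.0000 -8.0000]
S = R + BᵀPB = [2 0; 0 1] + [65.0000 36.0000; 36.0000 20.0000] = [67.0000 36.0000; 36.0000 21.0000]
BᵀPA = [-12.0000 -42.0000; -6.0000 -24.0000]
K = S⁻¹·BᵀPA = [-0.3243 -0.1622; 0.2703 -0.8649]
A−BK = [1.1216 -1.1892; -2.8378 3.0811]
AᵀP(A−BK) = [6.7297 -7.1351; -7.1351 8.4324]
P' = Q + AᵀP(A−BK) = [23.7297 0.8649; 0.8649 12.4324]
tr(P') = 36.1622

36.1622


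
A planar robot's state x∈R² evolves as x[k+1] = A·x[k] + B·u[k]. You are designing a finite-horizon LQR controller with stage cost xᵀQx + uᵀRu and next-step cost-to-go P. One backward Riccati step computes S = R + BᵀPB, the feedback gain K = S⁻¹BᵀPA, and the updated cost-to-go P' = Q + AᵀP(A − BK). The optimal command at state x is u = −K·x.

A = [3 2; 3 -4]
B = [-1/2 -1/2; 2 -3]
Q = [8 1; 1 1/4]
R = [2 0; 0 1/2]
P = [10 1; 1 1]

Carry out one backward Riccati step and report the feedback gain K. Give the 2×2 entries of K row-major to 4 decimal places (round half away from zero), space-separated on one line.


BᵀP = [-3.0000 1.5000; -8.0000 -3.5000]
S = R + BᵀPB = [2 0; 0 1/2] + [4.5000 -3.0000; -3.0000 14.5000] = [6.5000 -3.0000; -3.0000 15.0000]
BᵀPA = [-4.5000 -12.0000; -34.5000 -2.0000]
K = S⁻¹·BᵀPA = [-1.9322 -2.1017; -2.6864 -0.5537]
A−BK = [0.6907 0.6723; -1.1949 -1.4576]
AᵀP(A−BK) = [15.6229 13.4407; 13.4407 13.6723]
P' = Q + AᵀP(A−BK) = [23.6229 14.4407; 14.4407 13.9223]
tr(P') = 37.5452

-1.9322 -2.1017 -2.6864 -0.5537


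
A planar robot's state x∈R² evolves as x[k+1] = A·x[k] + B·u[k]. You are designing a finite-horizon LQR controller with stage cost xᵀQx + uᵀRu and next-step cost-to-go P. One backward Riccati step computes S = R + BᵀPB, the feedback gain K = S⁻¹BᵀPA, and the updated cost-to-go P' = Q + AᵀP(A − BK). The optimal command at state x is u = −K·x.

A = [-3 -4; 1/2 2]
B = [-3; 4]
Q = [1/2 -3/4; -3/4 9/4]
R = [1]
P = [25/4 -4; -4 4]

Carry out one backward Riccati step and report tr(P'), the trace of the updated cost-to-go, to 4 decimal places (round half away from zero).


BᵀP = [-34.7500 28.0000]
S = R + BᵀPB = [1] + [216.2500] = [217.2500]
BᵀPA = [118.2500 195.0000]
K = S⁻¹·BᵀPA = [0.5443 0.8976]
A−BK = [-1.3671 -1.3072; -1.6772 -1.5903]
AᵀP(A−BK) = [4.8861 4.8608; 4.8608 4.9712]
P' = Q + AᵀP(A−BK) = [5.3861 4.1108; 4.1108 7.2212]
tr(P') = 12.6073

12.6073


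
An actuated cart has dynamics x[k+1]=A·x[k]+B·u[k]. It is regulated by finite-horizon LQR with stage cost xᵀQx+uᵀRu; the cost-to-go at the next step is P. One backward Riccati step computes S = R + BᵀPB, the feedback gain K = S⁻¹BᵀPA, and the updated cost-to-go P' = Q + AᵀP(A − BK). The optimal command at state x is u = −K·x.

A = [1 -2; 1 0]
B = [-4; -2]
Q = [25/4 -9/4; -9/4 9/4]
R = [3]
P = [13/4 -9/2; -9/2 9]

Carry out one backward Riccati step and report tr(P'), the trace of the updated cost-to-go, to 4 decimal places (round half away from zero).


BᵀP = [-4.0000 0.0000]
S = R + BᵀPB = [3] + [16.0000] = [19.0000]
BᵀPA = [-4.0000 8.0000]
K = S⁻¹·BᵀPA = [-0.2105 0.4211]
A−BK = [0.1579 -0.3158; 0.5789 0.8421]
AᵀP(A−BK) = [2.4079 4.1842; 4.1842 9.6316]
P' = Q + AᵀP(A−BK) = [8.6579 1.9342; 1.9342 11.8816]
tr(P') = 20.5395

20.5395


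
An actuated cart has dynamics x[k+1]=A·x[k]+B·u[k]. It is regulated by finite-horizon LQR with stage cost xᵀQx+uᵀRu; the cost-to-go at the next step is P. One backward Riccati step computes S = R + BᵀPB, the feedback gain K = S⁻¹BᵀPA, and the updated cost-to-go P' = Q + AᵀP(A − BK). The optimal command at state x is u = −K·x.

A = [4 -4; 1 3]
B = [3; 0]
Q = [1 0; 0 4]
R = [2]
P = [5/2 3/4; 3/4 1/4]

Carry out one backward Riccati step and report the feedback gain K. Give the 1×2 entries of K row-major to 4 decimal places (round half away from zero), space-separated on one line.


BᵀP = [7.5000 2.2500]
S = R + BᵀPB = [2] + [22.5000] = [24.5000]
BᵀPA = [32.2500 -23.2500]
K = S⁻¹·BᵀPA = [1.3163 -0.9490]
A−BK = [0.0510 -1.1531; 1.0000 3.0000]
AᵀP(A−BK) = [3.7985 -2.6454; -2.6454 2.1862]
P' = Q + AᵀP(A−BK) = [4.7985 -2.6454; -2.6454 6.1862]
tr(P') = 10.9847

1.3163 -0.9490


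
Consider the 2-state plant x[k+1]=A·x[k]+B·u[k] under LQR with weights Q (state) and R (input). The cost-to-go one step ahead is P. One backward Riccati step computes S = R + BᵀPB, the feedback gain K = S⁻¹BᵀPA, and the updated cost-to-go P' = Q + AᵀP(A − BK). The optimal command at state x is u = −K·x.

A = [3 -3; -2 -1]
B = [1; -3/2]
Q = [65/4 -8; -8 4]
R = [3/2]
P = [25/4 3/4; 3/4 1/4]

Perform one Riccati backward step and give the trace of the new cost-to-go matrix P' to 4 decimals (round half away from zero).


53.3015

BᵀP = [5.1250 0.3750]
S = R + BᵀPB = [3/2] + [4.5625] = [6.0625]
BᵀPA = [14.6250 -15.7500]
K = S⁻¹·BᵀPA = [2.4124 -2.5979]
A−BK = [0.5876 -0.4021; 1.6186 -4.8969]
AᵀP(A−BK) = [12.9691 -15.5052; -15.5052 20.0825]
P' = Q + AᵀP(A−BK) = [29.2191 -23.5052; -23.5052 24.0825]
tr(P') = 53.3015


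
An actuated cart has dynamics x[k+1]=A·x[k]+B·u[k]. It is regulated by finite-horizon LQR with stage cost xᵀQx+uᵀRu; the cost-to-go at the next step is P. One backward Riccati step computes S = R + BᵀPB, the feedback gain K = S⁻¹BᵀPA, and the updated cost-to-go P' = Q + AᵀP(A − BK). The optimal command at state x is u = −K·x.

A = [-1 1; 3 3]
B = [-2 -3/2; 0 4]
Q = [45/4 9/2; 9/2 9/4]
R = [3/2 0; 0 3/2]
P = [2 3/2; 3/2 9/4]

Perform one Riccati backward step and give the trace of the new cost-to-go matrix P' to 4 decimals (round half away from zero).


16.5615

BᵀP = [-4.0000 -3.0000; 3.0000 6.7500]
S = R + BᵀPB = [3/2 0; 0 3/2] + [8.0000 -6.0000; -6.0000 22.5000] = [9.5000 -6.0000; -6.0000 24.0000]
BᵀPA = [-5.0000 -13.0000; 17.2500 23.2500]
K = S⁻¹·BᵀPA = [-0.0859 -0.8984; 0.6973 0.7441]
A−BK = [-0.1260 0.3193; 0.2109 0.0234]
AᵀP(A−BK) = [0.7925 0.9214; 0.9214 2.2690]
P' = Q + AᵀP(A−BK) = [12.0425 5.4214; 5.4214 4.5190]
tr(P') = 16.5615


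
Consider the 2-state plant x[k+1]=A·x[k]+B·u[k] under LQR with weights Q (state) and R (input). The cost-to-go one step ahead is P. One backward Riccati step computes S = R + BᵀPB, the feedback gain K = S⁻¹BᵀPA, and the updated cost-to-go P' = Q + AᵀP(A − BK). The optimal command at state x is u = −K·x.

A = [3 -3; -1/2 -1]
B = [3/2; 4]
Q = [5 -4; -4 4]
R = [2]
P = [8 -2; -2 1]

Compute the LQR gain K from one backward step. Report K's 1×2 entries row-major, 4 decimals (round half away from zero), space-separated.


0.9583 -1.0833

BᵀP = [4.0000 1.0000]
S = R + BᵀPB = [2] + [10.0000] = [12.0000]
BᵀPA = [11.5000 -13.0000]
K = S⁻¹·BᵀPA = [0.9583 -1.0833]
A−BK = [1.5625 -1.3750; -4.3333 3.3333]
AᵀP(A−BK) = [67.2292 -56.0417; -56.0417 46.9167]
P' = Q + AᵀP(A−BK) = [72.2292 -60.0417; -60.0417 50.9167]
tr(P') = 123.1458


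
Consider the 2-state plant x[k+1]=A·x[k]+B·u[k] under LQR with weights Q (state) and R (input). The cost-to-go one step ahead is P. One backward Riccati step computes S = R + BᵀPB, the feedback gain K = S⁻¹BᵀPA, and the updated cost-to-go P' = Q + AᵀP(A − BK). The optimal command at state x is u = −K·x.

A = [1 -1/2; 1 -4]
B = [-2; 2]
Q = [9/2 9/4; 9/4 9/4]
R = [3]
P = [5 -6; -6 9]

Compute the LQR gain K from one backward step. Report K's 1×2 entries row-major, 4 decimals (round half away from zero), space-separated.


0.0748 -1.0187

BᵀP = [-22.0000 30.0000]
S = R + BᵀPB = [3] + [104.0000] = [107.0000]
BᵀPA = [8.0000 -109.0000]
K = S⁻¹·BᵀPA = [0.0748 -1.0187]
A−BK = [1.1495 -2.5374; 0.8505 -1.9626]
AᵀP(A−BK) = [1.4019 -3.3505; -3.3505 10.2126]
P' = Q + AᵀP(A−BK) = [5.9019 -1.1005; -1.1005 12.4626]
tr(P') = 18.3645


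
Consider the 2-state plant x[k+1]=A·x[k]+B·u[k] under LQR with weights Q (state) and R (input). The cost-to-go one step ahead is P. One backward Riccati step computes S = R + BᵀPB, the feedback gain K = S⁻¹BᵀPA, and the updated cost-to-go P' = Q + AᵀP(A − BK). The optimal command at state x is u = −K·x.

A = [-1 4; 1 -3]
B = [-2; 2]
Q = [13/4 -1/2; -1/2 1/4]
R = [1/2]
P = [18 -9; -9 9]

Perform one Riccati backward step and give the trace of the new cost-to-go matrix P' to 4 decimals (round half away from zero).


BᵀP = [-54.0000 36.0000]
S = R + BᵀPB = [1/2] + [180.0000] = [180.5000]
BᵀPA = [90.0000 -324.0000]
K = S⁻¹·BᵀPA = [0.4986 -1.7950]
A−BK = [-0.0028 0.4100; 0.0028 0.5900]
AᵀP(A−BK) = [0.1247 -0.4488; -0.4488 3.4155]
P' = Q + AᵀP(A−BK) = [3.3747 -0.9488; -0.9488 3.6655]
tr(P') = 7.0402

7.0402


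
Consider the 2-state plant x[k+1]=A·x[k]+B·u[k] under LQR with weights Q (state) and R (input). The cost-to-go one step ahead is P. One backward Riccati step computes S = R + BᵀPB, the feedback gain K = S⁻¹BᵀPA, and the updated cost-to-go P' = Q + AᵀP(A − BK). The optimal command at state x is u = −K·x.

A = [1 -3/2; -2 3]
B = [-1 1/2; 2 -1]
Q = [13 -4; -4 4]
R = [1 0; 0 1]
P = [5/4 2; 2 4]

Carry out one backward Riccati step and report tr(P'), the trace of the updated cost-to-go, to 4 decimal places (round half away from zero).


BᵀP = [2.7500 6.0000; -1.3750 -3.0000]
S = R + BᵀPB = [1 0; 0 1] + [9.2500 -4.6250; -4.6250 2.3125] = [10.2500 -4.6250; -4.6250 3.3125]
BᵀPA = [-9.2500 13.8750; 4.6250 -6.9375]
K = S⁻¹·BᵀPA = [-0.7363 1.1045; 0.3682 -0.5522]
A−BK = [0.0796 -0.1194; -0.1592 0.2388]
AᵀP(A−BK) = [0.7363 -1.1045; -1.1045 1.6567]
P' = Q + AᵀP(A−BK) = [13.7363 -5.1045; -5.1045 5.6567]
tr(P') = 19.3930

19.3930


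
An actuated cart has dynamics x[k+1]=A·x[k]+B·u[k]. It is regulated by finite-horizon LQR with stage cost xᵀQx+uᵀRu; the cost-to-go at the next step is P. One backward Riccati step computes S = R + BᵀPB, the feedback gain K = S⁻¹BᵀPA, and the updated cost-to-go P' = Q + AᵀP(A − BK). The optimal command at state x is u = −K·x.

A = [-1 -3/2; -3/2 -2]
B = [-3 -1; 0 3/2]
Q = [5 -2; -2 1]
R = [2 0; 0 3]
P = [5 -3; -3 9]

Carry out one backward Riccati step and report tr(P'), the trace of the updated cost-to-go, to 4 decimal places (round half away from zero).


14.8402

BᵀP = [-15.0000 9.0000; -9.5000 16.5000]
S = R + BᵀPB = [2 0; 0 3] + [45.0000 28.5000; 28.5000 34.2500] = [47.0000 28.5000; 28.5000 37.2500]
BᵀPA = [1.5000 4.5000; -15.2500 -18.7500]
K = S⁻¹·BᵀPA = [0.5226 0.7480; -0.8093 -1.0757]
A−BK = [-0.2413 -0.3316; -0.2861 -0.3865]
AᵀP(A−BK) = [3.1247 4.2243; 4.2243 5.7155]
P' = Q + AᵀP(A−BK) = [8.1247 2.2243; 2.2243 6.7155]
tr(P') = 14.8402


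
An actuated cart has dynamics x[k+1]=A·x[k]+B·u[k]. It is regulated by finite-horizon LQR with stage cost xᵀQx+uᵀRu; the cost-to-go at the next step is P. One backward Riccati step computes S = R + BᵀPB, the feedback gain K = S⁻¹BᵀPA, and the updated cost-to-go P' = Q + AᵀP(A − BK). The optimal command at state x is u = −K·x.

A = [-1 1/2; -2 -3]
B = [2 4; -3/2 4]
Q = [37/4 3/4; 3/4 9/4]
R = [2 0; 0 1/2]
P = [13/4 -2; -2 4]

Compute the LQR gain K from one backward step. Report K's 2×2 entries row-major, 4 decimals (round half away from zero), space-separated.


BᵀP = [9.5000 -10.0000; 5.0000 8.0000]
S = R + BᵀPB = [2 0; 0 1/2] + [34.0000 -2.0000; -2.0000 52.0000] = [36.0000 -2.0000; -2.0000 52.5000]
BᵀPA = [10.5000 34.7500; -21.0000 -21.5000]
K = S⁻¹·BᵀPA = [0.2700 0.9445; -0.3897 -0.3735]
A−BK = [0.0188 0.1051; -0.0361 -0.0890]
AᵀP(A−BK) = [0.2308 0.6131; 0.6131 1.9591]
P' = Q + AᵀP(A−BK) = [9.4808 1.3631; 1.3631 4.2091]
tr(P') = 13.6899

0.2700 0.9445 -0.3897 -0.3735


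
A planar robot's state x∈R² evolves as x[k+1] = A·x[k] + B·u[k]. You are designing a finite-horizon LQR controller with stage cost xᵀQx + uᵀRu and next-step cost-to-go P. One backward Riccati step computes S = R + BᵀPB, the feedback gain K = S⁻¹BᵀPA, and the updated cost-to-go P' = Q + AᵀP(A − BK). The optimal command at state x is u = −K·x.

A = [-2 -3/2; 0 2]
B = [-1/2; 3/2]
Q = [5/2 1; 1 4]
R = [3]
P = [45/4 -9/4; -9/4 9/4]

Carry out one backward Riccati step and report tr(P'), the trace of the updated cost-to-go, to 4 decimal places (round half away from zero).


BᵀP = [-9.0000 4.5000]
S = R + BᵀPB = [3] + [11.2500] = [14.2500]
BᵀPA = [18.0000 22.5000]
K = S⁻¹·BᵀPA = [1.2632 1.5789]
A−BK = [-1.3684 -0.7105; -1.8947 -0.3684]
AᵀP(A−BK) = [22.2632 14.3289; 14.3289 12.2862]
P' = Q + AᵀP(A−BK) = [24.7632 15.3289; 15.3289 16.2862]
tr(P') = 41.0493

41.0493


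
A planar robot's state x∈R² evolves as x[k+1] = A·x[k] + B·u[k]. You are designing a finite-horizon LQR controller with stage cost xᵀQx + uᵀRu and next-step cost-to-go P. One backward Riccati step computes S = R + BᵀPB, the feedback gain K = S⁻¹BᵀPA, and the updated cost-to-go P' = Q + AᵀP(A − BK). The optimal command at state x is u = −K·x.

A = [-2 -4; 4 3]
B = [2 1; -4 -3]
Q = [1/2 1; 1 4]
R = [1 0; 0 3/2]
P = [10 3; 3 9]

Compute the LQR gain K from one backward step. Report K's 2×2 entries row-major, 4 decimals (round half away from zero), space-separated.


-0.8763 -2.7237 -0.1627 2.5627

BᵀP = [8.0000 -30.0000; 1.0000 -24.0000]
S = R + BᵀPB = [1 0; 0 3/2] + [136.0000 98.0000; 98.0000 73.0000] = [137.0000 98.0000; 98.0000 74.5000]
BᵀPA = [-136.0000 -122.0000; -98.0000 -76.0000]
K = S⁻¹·BᵀPA = [-0.8763 -2.7237; -0.1627 2.5627]
A−BK = [-0.0846 -1.1154; 0.0066 -0.2066]
AᵀP(A−BK) = [0.8763 2.7237; 2.7237 31.4763]
P' = Q + AᵀP(A−BK) = [1.3763 3.7237; 3.7237 35.4763]
tr(P') = 36.8527


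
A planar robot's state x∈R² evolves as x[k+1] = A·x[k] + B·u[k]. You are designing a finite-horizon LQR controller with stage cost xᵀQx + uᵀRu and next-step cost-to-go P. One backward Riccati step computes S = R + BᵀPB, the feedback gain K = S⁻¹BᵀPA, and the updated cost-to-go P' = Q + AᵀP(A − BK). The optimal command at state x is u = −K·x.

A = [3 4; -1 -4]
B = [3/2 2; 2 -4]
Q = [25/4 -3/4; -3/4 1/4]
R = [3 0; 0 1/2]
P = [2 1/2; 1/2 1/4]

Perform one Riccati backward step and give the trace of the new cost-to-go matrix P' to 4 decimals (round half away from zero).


BᵀP = [4.0000 1.2500; 2.0000 0.0000]
S = R + BᵀPB = [3 0; 0 1/2] + [8.5000 3.0000; 3.0000 4.0000] = [11.5000 3.0000; 3.0000 4.5000]
BᵀPA = [10.7500 11.0000; 6.0000 8.0000]
K = S⁻¹·BᵀPA = [0.7105 0.5965; 0.8596 1.3801]
A−BK = [0.2149 0.3450; 1.0175 0.3275]
AᵀP(A−BK) = [2.4539 2.3070; 2.3070 2.3977]
P' = Q + AᵀP(A−BK) = [8.7039 1.5570; 1.5570 2.6477]
tr(P') = 11.3516

11.3516


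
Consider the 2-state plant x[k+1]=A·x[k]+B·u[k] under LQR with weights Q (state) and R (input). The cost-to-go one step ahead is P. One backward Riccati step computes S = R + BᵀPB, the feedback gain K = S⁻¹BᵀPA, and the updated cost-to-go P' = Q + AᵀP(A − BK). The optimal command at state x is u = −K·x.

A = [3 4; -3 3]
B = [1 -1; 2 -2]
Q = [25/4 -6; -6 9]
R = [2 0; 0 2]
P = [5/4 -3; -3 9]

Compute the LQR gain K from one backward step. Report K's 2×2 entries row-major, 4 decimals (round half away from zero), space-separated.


BᵀP = [-4.7500 15.0000; 4.7500 -15.0000]
S = R + BᵀPB = [2 0; 0 2] + [25.2500 -25.2500; -25.2500 25.2500] = [27.2500 -25.2500; -25.2500 27.2500]
BᵀPA = [-59.2500 26.0000; 59.2500 -26.0000]
K = S⁻¹·BᵀPA = [-1.1286 0.4952; 1.1286 -0.4952]
A−BK = [5.2571 3.0095; 1.5143 1.0190]
AᵀP(A−BK) = [12.5143 1.6857; 1.6857 3.2476]
P' = Q + AᵀP(A−BK) = [18.7643 -4.3143; -4.3143 12.2476]
tr(P') = 31.0119

-1.1286 0.4952 1.1286 -0.4952


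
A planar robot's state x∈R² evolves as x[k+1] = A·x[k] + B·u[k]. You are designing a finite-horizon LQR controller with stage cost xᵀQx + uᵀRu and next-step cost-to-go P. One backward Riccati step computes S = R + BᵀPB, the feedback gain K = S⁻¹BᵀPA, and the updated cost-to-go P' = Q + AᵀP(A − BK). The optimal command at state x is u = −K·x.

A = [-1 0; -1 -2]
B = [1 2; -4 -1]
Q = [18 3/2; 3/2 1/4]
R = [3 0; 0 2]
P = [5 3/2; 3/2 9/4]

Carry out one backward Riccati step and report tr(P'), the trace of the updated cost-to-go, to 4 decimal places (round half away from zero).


20.6202

BᵀP = [-1.0000 -7.5000; 8.5000 0.7500]
S = R + BᵀPB = [3 0; 0 2] + [29.0000 5.5000; 5.5000 16.2500] = [32.0000 5.5000; 5.5000 18.2500]
BᵀPA = [8.5000 15.0000; -9.2500 -1.5000]
K = S⁻¹·BᵀPA = [0.3720 0.5093; -0.6190 -0.2357]
A−BK = [-0.1341 -0.0379; -0.1309 -0.1986]
AᵀP(A−BK) = [1.3625 0.9914; 0.9914 1.0077]
P' = Q + AᵀP(A−BK) = [19.3625 2.4914; 2.4914 1.2577]
tr(P') = 20.6202


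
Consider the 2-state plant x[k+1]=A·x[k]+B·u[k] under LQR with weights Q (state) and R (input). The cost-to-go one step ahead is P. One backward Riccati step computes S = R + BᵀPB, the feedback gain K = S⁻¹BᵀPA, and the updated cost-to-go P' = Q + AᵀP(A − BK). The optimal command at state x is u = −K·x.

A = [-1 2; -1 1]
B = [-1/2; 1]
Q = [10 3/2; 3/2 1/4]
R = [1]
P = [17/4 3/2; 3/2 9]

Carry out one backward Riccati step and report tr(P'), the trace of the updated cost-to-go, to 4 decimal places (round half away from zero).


47.2958

BᵀP = [-0.6250 8.2500]
S = R + BᵀPB = [1] + [8.5625] = [9.5625]
BᵀPA = [-7.6250 7.0000]
K = S⁻¹·BᵀPA = [-0.7974 0.7320]
A−BK = [-1.3987 2.3660; -0.2026 0.2680]
AᵀP(A−BK) = [10.1699 -16.4183; -16.4183 26.8758]
P' = Q + AᵀP(A−BK) = [20.1699 -14.9183; -14.9183 27.1258]
tr(P') = 47.2958


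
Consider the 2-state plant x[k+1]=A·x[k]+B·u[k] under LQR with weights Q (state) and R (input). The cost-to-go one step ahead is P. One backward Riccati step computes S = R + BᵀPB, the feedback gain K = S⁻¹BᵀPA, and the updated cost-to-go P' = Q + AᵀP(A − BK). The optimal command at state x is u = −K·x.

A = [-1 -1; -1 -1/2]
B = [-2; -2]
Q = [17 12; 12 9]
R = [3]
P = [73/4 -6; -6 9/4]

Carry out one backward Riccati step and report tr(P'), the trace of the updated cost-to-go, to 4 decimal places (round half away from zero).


BᵀP = [-24.5000 7.5000]
S = R + BᵀPB = [3] + [34.0000] = [37.0000]
BᵀPA = [17.0000 20.7500]
K = S⁻¹·BᵀPA = [0.4595 0.5608]
A−BK = [-0.0811 0.1216; -0.0811 0.6216]
AᵀP(A−BK) = [0.6892 0.8412; 0.8412 1.1757]
P' = Q + AᵀP(A−BK) = [17.6892 12.8412; 12.8412 10.1757]
tr(P') = 27.8649

27.8649


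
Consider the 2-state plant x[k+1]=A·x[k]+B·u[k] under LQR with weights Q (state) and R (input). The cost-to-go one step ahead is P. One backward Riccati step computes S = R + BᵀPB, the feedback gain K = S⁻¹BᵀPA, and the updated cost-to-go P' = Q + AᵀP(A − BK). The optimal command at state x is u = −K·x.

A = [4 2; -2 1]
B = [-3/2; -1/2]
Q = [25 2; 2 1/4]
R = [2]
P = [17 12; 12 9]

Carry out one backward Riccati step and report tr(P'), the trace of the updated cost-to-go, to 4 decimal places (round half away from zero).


BᵀP = [-31.5000 -22.5000]
S = R + BᵀPB = [2] + [58.5000] = [60.5000]
BᵀPA = [-81.0000 -85.5000]
K = S⁻¹·BᵀPA = [-1.3388 -1.4132]
A−BK = [1.9917 -0.1198; -2.6694 0.2934]
AᵀP(A−BK) = [7.5537 3.5289; 3.5289 4.1694]
P' = Q + AᵀP(A−BK) = [32.5537 5.5289; 5.5289 4.4194]
tr(P') = 36.9731

36.9731


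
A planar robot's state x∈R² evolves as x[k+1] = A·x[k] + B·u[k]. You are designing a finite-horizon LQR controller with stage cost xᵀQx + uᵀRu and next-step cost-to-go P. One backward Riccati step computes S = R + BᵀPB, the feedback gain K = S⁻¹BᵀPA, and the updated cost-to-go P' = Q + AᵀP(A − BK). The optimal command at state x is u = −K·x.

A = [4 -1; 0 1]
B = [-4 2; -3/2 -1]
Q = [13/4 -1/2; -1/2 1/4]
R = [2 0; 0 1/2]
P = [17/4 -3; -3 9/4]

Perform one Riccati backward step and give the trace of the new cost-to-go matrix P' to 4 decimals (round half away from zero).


4.5791

BᵀP = [-12.5000 8.6250; 11.5000 -8.2500]
S = R + BᵀPB = [2 0; 0 1/2] + [37.0625 -33.6250; -33.6250 31.2500] = [39.0625 -33.6250; -33.6250 31.7500]
BᵀPA = [-50.0000 21.1250; 46.0000 -19.7500]
K = S⁻¹·BᵀPA = [-0.3718 0.0605; 1.0550 -0.5580]
A−BK = [0.4026 0.3579; 0.4973 0.5326]
AᵀP(A−BK) = [0.8771 -0.3082; -0.3082 0.2020]
P' = Q + AᵀP(A−BK) = [4.1271 -0.8082; -0.8082 0.4520]
tr(P') = 4.5791
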